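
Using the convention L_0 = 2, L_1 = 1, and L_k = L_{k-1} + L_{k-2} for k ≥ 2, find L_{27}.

439204

Iterating the recurrence up to L_{22} = 39603 and L_{21} = 24476:
L_{23} = L_{22} + L_{21} = 39603 + 24476 = 64079
L_{24} = L_{23} + L_{22} = 64079 + 39603 = 103682
L_{25} = L_{24} + L_{23} = 103682 + 64079 = 167761
L_{26} = L_{25} + L_{24} = 167761 + 103682 = 271443
L_{27} = L_{26} + L_{25} = 271443 + 167761 = 439204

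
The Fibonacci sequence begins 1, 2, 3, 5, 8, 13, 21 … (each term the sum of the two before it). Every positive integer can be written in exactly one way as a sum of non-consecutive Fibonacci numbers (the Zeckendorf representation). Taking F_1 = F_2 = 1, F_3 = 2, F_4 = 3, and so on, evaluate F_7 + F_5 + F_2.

19

F_7 + F_5 + F_2 = 13 + 5 + 1 = 19.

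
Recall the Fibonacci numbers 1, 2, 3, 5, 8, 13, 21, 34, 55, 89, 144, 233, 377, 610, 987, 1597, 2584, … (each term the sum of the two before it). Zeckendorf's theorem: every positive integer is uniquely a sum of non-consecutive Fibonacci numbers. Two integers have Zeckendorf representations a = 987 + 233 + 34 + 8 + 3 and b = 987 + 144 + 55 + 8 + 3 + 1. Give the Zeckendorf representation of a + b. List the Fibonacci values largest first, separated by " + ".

1597 + 610 + 233 + 21 + 2

The two numbers are 1265 and 1198, so their sum is 2463.
subtract 1597 from 2463: 866 remains
subtract 610 from 866: 256 remains
subtract 233 from 256: 23 remains
subtract 21 from 23: 2 remains
subtract 2 from 2: 0 remains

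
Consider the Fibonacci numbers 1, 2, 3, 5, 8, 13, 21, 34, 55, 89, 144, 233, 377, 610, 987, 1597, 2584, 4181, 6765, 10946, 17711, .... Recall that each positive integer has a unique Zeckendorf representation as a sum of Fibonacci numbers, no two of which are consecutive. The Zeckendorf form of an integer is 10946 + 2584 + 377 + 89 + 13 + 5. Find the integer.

10946 + 2584 + 377 + 89 + 13 + 5 = 14014.

14014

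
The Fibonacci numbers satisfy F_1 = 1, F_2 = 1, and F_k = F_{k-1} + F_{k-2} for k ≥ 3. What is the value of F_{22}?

17711

Iterating the recurrence up to F_{14} = 377 and F_{13} = 233:
F_{15} = F_{14} + F_{13} = 377 + 233 = 610
F_{16} = F_{15} + F_{14} = 610 + 377 = 987
F_{17} = F_{16} + F_{15} = 987 + 610 = 1597
F_{18} = F_{17} + F_{16} = 1597 + 987 = 2584
F_{19} = F_{18} + F_{17} = 2584 + 1597 = 4181
F_{20} = F_{19} + F_{18} = 4181 + 2584 = 6765
F_{21} = F_{20} + F_{19} = 6765 + 4181 = 10946
F_{22} = F_{21} + F_{20} = 10946 + 6765 = 17711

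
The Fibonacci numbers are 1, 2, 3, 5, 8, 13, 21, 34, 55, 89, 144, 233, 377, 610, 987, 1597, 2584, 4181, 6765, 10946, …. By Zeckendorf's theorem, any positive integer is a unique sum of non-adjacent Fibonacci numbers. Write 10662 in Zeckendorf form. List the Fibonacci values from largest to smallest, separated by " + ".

Repeatedly subtract the largest Fibonacci number that fits:
subtract 6765 from 10662: 3897 remains
subtract 2584 from 3897: 1313 remains
subtract 987 from 1313: 326 remains
subtract 233 from 326: 93 remains
subtract 89 from 93: 4 remains
subtract 3 from 4: 1 remains
subtract 1 from 1: 0 remains
So 10662 = 6765 + 2584 + 987 + 233 + 89 + 3 + 1, with no two terms consecutive in the sequence.

6765 + 2584 + 987 + 233 + 89 + 3 + 1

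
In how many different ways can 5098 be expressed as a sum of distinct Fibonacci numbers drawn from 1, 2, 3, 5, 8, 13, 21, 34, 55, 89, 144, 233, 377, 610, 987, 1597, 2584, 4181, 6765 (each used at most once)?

42

5098 = 4181+610+233+55+13+5+1 = 4181+610+233+55+13+3+2+1 = 4181+610+233+34+21+13+5+1 = … (39 more), for 42 in all.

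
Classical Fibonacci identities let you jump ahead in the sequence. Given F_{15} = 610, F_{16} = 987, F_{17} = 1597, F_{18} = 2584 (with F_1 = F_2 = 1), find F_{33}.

3524578

By the addition formula F_{m+n} = F_m F_{n+1} + F_{m−1} F_n with m=18, n=15: F_{33} = 2584·987 + 1597·610 = 2550408 + 974170 = 3524578.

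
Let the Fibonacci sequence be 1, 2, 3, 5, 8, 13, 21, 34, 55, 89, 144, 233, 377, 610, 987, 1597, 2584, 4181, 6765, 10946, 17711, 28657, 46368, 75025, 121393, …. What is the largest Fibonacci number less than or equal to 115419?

75025 ≤ 115419 < 121393, so the largest Fibonacci number not exceeding 115419 is 75025.

75025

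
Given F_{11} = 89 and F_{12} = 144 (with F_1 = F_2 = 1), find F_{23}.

28657

By F_{2k+1} = F_k² + F_{k+1}²: F_{23} = 89² + 144² = 7921 + 20736 = 28657.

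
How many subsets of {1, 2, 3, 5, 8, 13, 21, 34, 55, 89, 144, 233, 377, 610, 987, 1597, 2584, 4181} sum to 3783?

33

Each representation comes from the Zeckendorf form by replacing some F_k with F_{k−1} + F_{k−2} where possible.
3783 = 2584+987+144+55+13 = 2584+987+144+55+8+5 = 2584+987+144+34+21+13 = 2584+610+377+144+55+13 = 2584+987+144+55+8+3+2 = … (28 more), for 33 in all.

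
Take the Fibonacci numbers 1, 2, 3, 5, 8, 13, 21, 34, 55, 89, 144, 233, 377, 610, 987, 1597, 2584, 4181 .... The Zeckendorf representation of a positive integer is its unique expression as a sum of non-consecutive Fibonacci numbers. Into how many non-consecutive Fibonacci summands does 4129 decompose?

4129 − 2584 = 1545
1545 − 987 = 558
558 − 377 = 181
181 − 144 = 37
37 − 34 = 3
3 − 3 = 0
4129 = 2584 + 987 + 377 + 144 + 34 + 3, which has 6 terms.

6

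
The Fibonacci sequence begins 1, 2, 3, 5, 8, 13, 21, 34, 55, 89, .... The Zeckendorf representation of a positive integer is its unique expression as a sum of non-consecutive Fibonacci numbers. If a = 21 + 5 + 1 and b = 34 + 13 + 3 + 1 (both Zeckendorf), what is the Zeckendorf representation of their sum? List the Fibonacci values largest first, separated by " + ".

55 + 21 + 2

The two numbers are 27 and 51, so their sum is 78.
subtract 55 from 78: 23 remains
subtract 21 from 23: 2 remains
subtract 2 from 2: 0 remains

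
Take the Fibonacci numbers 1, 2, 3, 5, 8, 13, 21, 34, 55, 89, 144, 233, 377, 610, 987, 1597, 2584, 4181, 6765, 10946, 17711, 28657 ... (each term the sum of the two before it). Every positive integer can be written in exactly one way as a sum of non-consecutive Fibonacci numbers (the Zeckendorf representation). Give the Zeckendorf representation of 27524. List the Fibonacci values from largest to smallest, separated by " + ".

17711 + 6765 + 2584 + 377 + 55 + 21 + 8 + 3

Greedily peel off the largest Fibonacci term at each step:
subtract 17711 from 27524: 9813 remains
subtract 6765 from 9813: 3048 remains
subtract 2584 from 3048: 464 remains
subtract 377 from 464: 87 remains
subtract 55 from 87: 32 remains
subtract 21 from 32: 11 remains
subtract 8 from 11: 3 remains
subtract 3 from 3: 0 remains
So 27524 = 17711 + 6765 + 2584 + 377 + 55 + 21 + 8 + 3, with no two terms consecutive in the sequence.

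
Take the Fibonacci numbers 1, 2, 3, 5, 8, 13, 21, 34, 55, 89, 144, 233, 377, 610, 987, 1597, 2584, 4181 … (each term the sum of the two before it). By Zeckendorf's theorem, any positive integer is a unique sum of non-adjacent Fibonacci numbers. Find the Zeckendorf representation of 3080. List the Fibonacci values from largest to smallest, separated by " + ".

2584 ≤ 3080 < 4181, so take 2584; remainder 496
377 ≤ 496 < 610, so take 377; remainder 119
89 ≤ 119 < 144, so take 89; remainder 30
21 ≤ 30 < 34, so take 21; remainder 9
8 ≤ 9 < 13, so take 8; remainder 1
1 ≤ 1 < 2, so take 1; remainder 0
So 3080 = 2584 + 377 + 89 + 21 + 8 + 1, with no two terms consecutive in the sequence.

2584 + 377 + 89 + 21 + 8 + 1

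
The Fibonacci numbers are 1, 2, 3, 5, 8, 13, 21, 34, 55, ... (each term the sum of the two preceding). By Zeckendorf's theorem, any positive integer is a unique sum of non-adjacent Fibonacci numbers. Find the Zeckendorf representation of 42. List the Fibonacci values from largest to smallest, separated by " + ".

34 + 8

Repeatedly subtract the largest Fibonacci number that fits:
largest Fibonacci ≤ 42 is 34; 42 − 34 = 8
largest Fibonacci ≤ 8 is 8; 8 − 8 = 0
So 42 = 34 + 8, with no two terms consecutive in the sequence.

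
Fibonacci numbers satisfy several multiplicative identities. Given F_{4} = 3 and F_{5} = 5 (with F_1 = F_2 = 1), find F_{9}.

34

By F_{2k+1} = F_k² + F_{k+1}²: F_{9} = 3² + 5² = 9 + 25 = 34.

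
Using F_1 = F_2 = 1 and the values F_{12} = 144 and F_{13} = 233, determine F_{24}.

46368

By the doubling identity F_{2k} = F_k(2F_{k+1} − F_k): F_{24} = 144·(2·233 − 144) = 144·322 = 46368.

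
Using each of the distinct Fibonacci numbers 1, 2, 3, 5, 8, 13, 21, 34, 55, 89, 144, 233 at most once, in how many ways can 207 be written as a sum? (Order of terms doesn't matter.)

13

Starting from the Zeckendorf form and repeatedly splitting a term F_k into F_{k−1} + F_{k−2} (when neither is already used) reaches every representation.
207 = 144+55+8 = 144+55+5+3 = 144+34+21+8 = … (10 more), for 13 in all.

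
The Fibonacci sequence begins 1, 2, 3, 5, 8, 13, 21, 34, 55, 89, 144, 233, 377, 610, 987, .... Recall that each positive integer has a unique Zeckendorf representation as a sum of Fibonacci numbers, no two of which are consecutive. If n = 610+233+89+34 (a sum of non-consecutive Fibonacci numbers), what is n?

966

610+233+89+34 = 966.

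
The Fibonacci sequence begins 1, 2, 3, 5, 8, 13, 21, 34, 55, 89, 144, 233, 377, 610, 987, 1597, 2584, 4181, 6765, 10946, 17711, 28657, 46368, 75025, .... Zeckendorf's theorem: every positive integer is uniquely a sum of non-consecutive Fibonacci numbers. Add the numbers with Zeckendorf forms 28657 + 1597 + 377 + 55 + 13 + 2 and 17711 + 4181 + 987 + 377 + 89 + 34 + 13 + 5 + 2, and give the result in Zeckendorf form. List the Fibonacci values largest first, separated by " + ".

The two numbers are 30701 and 23399, so their sum is 54100.
largest Fibonacci ≤ 54100 is 46368; 54100 − 46368 = 7732
largest Fibonacci ≤ 7732 is 6765; 7732 − 6765 = 967
largest Fibonacci ≤ 967 is 610; 967 − 610 = 357
largest Fibonacci ≤ 357 is 233; 357 − 233 = 124
largest Fibonacci ≤ 124 is 89; 124 − 89 = 35
largest Fibonacci ≤ 35 is 34; 35 − 34 = 1
largest Fibonacci ≤ 1 is 1; 1 − 1 = 0

46368 + 6765 + 610 + 233 + 89 + 34 + 1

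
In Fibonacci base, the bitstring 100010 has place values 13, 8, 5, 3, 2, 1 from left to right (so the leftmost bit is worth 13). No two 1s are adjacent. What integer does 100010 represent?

Summing the place values of the 1 bits: 13 + 2 = 15.

15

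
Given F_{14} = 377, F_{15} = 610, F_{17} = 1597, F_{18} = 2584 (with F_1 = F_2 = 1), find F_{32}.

By the addition formula F_{m+n} = F_m F_{n+1} + F_{m−1} F_n with m=18, n=14: F_{32} = 2584·610 + 1597·377 = 1576240 + 602069 = 2178309.

2178309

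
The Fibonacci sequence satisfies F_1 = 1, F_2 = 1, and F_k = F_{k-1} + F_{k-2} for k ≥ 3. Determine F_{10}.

Iterating the recurrence up to F_{5} = 5 and F_{4} = 3:
F_{6} = F_{5} + F_{4} = 5 + 3 = 8
F_{7} = F_{6} + F_{5} = 8 + 5 = 13
F_{8} = F_{7} + F_{6} = 13 + 8 = 21
F_{9} = F_{8} + F_{7} = 21 + 13 = 34
F_{10} = F_{9} + F_{8} = 34 + 21 = 55

55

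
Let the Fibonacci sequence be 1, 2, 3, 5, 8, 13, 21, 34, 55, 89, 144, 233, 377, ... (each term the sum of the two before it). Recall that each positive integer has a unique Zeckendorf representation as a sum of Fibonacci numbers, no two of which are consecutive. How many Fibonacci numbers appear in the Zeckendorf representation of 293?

subtract 233 from 293: 60 remains
subtract 55 from 60: 5 remains
subtract 5 from 5: 0 remains
293 = 233 + 55 + 5, which has 3 terms.

3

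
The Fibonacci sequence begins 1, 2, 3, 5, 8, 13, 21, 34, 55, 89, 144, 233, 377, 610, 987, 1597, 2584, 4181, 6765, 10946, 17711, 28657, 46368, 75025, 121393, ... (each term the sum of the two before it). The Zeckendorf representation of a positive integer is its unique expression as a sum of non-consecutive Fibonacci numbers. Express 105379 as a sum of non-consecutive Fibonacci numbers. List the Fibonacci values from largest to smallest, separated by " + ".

subtract 75025 from 105379: 30354 remains
subtract 28657 from 30354: 1697 remains
subtract 1597 from 1697: 100 remains
subtract 89 from 100: 11 remains
subtract 8 from 11: 3 remains
subtract 3 from 3: 0 remains
So 105379 = 75025 + 28657 + 1597 + 89 + 8 + 3, with no two terms consecutive in the sequence.

75025 + 28657 + 1597 + 89 + 8 + 3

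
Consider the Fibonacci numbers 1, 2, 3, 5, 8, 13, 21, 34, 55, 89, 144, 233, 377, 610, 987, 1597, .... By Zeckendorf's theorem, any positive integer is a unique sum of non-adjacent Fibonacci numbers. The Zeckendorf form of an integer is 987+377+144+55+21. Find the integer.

1584

987+377+144+55+21 = 1584.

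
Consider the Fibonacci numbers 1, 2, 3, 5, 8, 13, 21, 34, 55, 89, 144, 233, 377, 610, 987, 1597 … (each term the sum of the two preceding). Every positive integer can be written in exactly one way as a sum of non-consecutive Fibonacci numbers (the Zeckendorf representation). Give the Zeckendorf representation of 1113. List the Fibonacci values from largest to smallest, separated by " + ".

987 + 89 + 34 + 3

Repeatedly subtract the largest Fibonacci number that fits:
1113 − 987 = 126
126 − 89 = 37
37 − 34 = 3
3 − 3 = 0
So 1113 = 987 + 89 + 34 + 3, with no two terms consecutive in the sequence.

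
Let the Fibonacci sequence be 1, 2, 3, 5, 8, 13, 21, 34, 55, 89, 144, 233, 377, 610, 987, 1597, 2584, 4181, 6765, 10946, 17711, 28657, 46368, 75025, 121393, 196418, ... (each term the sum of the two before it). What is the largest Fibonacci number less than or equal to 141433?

121393 ≤ 141433 < 196418, so the largest Fibonacci number not exceeding 141433 is 121393.

121393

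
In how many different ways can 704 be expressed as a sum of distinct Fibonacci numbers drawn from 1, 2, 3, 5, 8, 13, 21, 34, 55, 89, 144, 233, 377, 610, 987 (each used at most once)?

Each representation comes from the Zeckendorf form by replacing some F_k with F_{k−1} + F_{k−2} where possible.
704 = 610+89+5 = 610+89+3+2 = 610+55+34+5 = … (16 more), for 19 in all.

19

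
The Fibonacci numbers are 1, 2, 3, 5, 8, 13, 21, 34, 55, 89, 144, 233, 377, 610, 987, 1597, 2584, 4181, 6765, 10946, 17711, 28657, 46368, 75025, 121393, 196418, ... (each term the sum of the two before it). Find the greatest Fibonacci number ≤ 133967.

121393

121393 ≤ 133967 < 196418, so the largest Fibonacci number not exceeding 133967 is 121393.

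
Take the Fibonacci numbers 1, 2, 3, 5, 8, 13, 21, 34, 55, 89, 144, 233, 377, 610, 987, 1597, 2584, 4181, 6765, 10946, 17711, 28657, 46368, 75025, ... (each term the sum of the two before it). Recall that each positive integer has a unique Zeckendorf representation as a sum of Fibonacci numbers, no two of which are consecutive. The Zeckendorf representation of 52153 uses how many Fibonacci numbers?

5

Repeatedly subtract the largest Fibonacci number that fits:
subtract 46368 from 52153: 5785 remains
subtract 4181 from 5785: 1604 remains
subtract 1597 from 1604: 7 remains
subtract 5 from 7: 2 remains
subtract 2 from 2: 0 remains
52153 = 46368 + 4181 + 1597 + 5 + 2, which has 5 terms.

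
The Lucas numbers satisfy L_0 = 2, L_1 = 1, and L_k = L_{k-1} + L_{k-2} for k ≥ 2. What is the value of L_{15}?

1364

Iterating the recurrence up to L_{11} = 199 and L_{10} = 123:
L_{12} = L_{11} + L_{10} = 199 + 123 = 322
L_{13} = L_{12} + L_{11} = 322 + 199 = 521
L_{14} = L_{13} + L_{12} = 521 + 322 = 843
L_{15} = L_{14} + L_{13} = 843 + 521 = 1364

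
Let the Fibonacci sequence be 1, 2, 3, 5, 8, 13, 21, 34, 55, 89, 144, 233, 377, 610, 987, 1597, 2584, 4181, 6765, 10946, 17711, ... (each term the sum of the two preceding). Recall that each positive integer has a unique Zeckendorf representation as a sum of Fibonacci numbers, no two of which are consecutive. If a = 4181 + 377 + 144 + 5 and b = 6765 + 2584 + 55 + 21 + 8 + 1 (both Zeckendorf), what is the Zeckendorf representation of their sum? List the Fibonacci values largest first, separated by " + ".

10946 + 2584 + 610 + 1

The two numbers are 4707 and 9434, so their sum is 14141.
Greedily peel off the largest Fibonacci term at each step:
14141 − 10946 = 3195
3195 − 2584 = 611
611 − 610 = 1
1 − 1 = 0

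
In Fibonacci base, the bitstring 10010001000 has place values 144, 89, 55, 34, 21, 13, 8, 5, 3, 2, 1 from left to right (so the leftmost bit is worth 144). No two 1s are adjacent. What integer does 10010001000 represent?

183

Summing the place values of the 1 bits: 144 + 34 + 5 = 183.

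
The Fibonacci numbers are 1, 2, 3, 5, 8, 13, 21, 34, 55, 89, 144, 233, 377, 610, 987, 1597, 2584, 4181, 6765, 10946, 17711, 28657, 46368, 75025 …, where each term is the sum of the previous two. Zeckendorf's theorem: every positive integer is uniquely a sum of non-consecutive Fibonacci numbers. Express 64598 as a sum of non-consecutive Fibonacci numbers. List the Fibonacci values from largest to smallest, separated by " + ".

Greedy algorithm:
largest Fibonacci ≤ 64598 is 46368; 64598 − 46368 = 18230
largest Fibonacci ≤ 18230 is 17711; 18230 − 17711 = 519
largest Fibonacci ≤ 519 is 377; 519 − 377 = 142
largest Fibonacci ≤ 142 is 89; 142 − 89 = 53
largest Fibonacci ≤ 53 is 34; 53 − 34 = 19
largest Fibonacci ≤ 19 is 13; 19 − 13 = 6
largest Fibonacci ≤ 6 is 5; 6 − 5 = 1
largest Fibonacci ≤ 1 is 1; 1 − 1 = 0
So 64598 = 46368 + 17711 + 377 + 89 + 34 + 13 + 5 + 1, with no two terms consecutive in the sequence.

46368 + 17711 + 377 + 89 + 34 + 13 + 5 + 1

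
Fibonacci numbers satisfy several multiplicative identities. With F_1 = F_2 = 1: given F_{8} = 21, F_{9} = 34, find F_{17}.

1597

By the addition formula F_{m+n} = F_m F_{n+1} + F_{m−1} F_n with m=9, n=8: F_{17} = 34·34 + 21·21 = 1156 + 441 = 1597.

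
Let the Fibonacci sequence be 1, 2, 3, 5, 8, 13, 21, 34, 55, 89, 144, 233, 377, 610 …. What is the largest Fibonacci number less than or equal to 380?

377

377 ≤ 380 < 610, so the largest Fibonacci number not exceeding 380 is 377.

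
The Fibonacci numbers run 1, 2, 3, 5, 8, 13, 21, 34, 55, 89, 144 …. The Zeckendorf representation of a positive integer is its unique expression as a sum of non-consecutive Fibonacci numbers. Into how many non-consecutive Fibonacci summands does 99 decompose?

3

subtract 89 from 99: 10 remains
subtract 8 from 10: 2 remains
subtract 2 from 2: 0 remains
99 = 89 + 8 + 2, which has 3 terms.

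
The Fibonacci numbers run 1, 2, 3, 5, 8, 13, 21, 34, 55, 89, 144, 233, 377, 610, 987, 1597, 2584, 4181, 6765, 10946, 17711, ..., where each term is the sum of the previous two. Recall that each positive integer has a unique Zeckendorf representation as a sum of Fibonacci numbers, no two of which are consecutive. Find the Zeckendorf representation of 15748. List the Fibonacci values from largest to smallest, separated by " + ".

15748 − 10946 = 4802
4802 − 4181 = 621
621 − 610 = 11
11 − 8 = 3
3 − 3 = 0
So 15748 = 10946 + 4181 + 610 + 8 + 3, with no two terms consecutive in the sequence.

10946 + 4181 + 610 + 8 + 3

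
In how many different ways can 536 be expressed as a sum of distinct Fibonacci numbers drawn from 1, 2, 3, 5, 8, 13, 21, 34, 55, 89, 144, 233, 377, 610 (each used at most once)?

10

536 = 377+144+13+2 = 377+144+8+5+2 = 377+89+55+13+2 = 377+89+55+8+5+2 = 377+89+34+21+13+2 = … (5 more), for 10 in all.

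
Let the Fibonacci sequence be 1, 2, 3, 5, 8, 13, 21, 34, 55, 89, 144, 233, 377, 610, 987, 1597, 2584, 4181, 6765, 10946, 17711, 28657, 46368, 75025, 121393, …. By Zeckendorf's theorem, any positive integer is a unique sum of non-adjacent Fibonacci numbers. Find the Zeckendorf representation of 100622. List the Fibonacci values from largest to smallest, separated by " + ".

75025 + 17711 + 6765 + 987 + 89 + 34 + 8 + 3

Repeatedly subtract the largest Fibonacci number that fits:
largest Fibonacci ≤ 100622 is 75025; 100622 − 75025 = 25597
largest Fibonacci ≤ 25597 is 17711; 25597 − 17711 = 7886
largest Fibonacci ≤ 7886 is 6765; 7886 − 6765 = 1121
largest Fibonacci ≤ 1121 is 987; 1121 − 987 = 134
largest Fibonacci ≤ 134 is 89; 134 − 89 = 45
largest Fibonacci ≤ 45 is 34; 45 − 34 = 11
largest Fibonacci ≤ 11 is 8; 11 − 8 = 3
largest Fibonacci ≤ 3 is 3; 3 − 3 = 0
So 100622 = 75025 + 17711 + 6765 + 987 + 89 + 34 + 8 + 3, with no two terms consecutive in the sequence.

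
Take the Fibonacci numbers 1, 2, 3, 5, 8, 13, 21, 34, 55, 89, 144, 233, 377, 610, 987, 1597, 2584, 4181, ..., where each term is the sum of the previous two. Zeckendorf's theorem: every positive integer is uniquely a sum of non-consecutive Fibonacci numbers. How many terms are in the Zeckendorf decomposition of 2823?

largest Fibonacci ≤ 2823 is 2584; 2823 − 2584 = 239
largest Fibonacci ≤ 239 is 233; 239 − 233 = 6
largest Fibonacci ≤ 6 is 5; 6 − 5 = 1
largest Fibonacci ≤ 1 is 1; 1 − 1 = 0
2823 = 2584 + 233 + 5 + 1, which has 4 terms.

4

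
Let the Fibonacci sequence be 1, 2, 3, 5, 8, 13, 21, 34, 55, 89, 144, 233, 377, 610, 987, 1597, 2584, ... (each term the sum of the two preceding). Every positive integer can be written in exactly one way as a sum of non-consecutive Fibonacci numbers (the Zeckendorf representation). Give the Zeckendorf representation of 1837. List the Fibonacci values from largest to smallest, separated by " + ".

Greedy algorithm:
1837: greatest Fibonacci not exceeding it is 1597, leaving 240
240: greatest Fibonacci not exceeding it is 233, leaving 7
7: greatest Fibonacci not exceeding it is 5, leaving 2
2: greatest Fibonacci not exceeding it is 2, leaving 0
So 1837 = 1597 + 233 + 5 + 2, with no two terms consecutive in the sequence.

1597 + 233 + 5 + 2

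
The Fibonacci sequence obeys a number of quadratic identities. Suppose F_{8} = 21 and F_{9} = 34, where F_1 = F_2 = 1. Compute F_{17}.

1597

By F_{2k+1} = F_k² + F_{k+1}²: F_{17} = 21² + 34² = 441 + 1156 = 1597.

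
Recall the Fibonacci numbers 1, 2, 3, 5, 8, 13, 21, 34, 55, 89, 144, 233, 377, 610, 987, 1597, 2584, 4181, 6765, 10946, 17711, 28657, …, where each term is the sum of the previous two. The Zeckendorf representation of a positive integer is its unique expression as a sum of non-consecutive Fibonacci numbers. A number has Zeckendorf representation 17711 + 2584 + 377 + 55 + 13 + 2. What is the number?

20742

17711 + 2584 + 377 + 55 + 13 + 2 = 20742.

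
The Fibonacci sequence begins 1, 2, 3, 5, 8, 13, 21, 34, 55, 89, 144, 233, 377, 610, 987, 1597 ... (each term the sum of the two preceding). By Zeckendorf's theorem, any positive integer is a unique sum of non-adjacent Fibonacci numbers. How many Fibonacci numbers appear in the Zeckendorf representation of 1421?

take 987 (≤ 1421); 1421 − 987 = 434
take 377 (≤ 434); 434 − 377 = 57
take 55 (≤ 57); 57 − 55 = 2
take 2 (≤ 2); 2 − 2 = 0
1421 = 987 + 377 + 55 + 2, which has 4 terms.

4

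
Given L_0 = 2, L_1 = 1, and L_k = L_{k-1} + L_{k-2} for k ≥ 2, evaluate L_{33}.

Iterating the recurrence up to L_{29} = 1149851 and L_{28} = 710647:
L_{30} = L_{29} + L_{28} = 1149851 + 710647 = 1860498
L_{31} = L_{30} + L_{29} = 1860498 + 1149851 = 3010349
L_{32} = L_{31} + L_{30} = 3010349 + 1860498 = 4870847
L_{33} = L_{32} + L_{31} = 4870847 + 3010349 = 7881196

7881196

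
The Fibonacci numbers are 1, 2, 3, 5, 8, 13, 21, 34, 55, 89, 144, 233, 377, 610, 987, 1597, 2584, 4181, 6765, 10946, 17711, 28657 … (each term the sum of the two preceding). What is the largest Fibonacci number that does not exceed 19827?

17711

17711 ≤ 19827 < 28657, so the largest Fibonacci number not exceeding 19827 is 17711.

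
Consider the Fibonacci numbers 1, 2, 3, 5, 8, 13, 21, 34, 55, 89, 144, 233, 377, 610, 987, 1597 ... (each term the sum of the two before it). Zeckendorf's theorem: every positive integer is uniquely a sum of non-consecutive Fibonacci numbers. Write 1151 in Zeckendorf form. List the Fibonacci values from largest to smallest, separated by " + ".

Greedily peel off the largest Fibonacci term at each step:
take 987 (≤ 1151); 1151 − 987 = 164
take 144 (≤ 164); 164 − 144 = 20
take 13 (≤ 20); 20 − 13 = 7
take 5 (≤ 7); 7 − 5 = 2
take 2 (≤ 2); 2 − 2 = 0
So 1151 = 987 + 144 + 13 + 5 + 2, with no two terms consecutive in the sequence.

987 + 144 + 13 + 5 + 2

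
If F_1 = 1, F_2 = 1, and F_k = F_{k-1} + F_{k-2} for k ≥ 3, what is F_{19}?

Iterating the recurrence up to F_{13} = 233 and F_{12} = 144:
F_{14} = F_{13} + F_{12} = 233 + 144 = 377
F_{15} = F_{14} + F_{13} = 377 + 233 = 610
F_{16} = F_{15} + F_{14} = 610 + 377 = 987
F_{17} = F_{16} + F_{15} = 987 + 610 = 1597
F_{18} = F_{17} + F_{16} = 1597 + 987 = 2584
F_{19} = F_{18} + F_{17} = 2584 + 1597 = 4181

4181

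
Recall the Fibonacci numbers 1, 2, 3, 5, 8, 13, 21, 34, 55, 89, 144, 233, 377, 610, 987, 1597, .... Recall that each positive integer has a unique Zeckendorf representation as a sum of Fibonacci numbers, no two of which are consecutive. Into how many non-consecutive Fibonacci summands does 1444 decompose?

largest Fibonacci ≤ 1444 is 987; 1444 − 987 = 457
largest Fibonacci ≤ 457 is 377; 457 − 377 = 80
largest Fibonacci ≤ 80 is 55; 80 − 55 = 25
largest Fibonacci ≤ 25 is 21; 25 − 21 = 4
largest Fibonacci ≤ 4 is 3; 4 − 3 = 1
largest Fibonacci ≤ 1 is 1; 1 − 1 = 0
1444 = 987 + 377 + 55 + 21 + 3 + 1, which has 6 terms.

6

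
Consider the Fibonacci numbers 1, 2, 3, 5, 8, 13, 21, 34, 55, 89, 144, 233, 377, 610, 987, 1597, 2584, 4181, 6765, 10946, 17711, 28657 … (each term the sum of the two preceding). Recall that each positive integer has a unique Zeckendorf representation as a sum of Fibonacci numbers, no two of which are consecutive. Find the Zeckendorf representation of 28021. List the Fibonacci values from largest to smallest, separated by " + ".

17711 + 6765 + 2584 + 610 + 233 + 89 + 21 + 8

Greedily peel off the largest Fibonacci term at each step:
17711 ≤ 28021 < 28657, so take 17711; remainder 10310
6765 ≤ 10310 < 10946, so take 6765; remainder 3545
2584 ≤ 3545 < 4181, so take 2584; remainder 961
610 ≤ 961 < 987, so take 610; remainder 351
233 ≤ 351 < 377, so take 233; remainder 118
89 ≤ 118 < 144, so take 89; remainder 29
21 ≤ 29 < 34, so take 21; remainder 8
8 ≤ 8 < 13, so take 8; remainder 0
So 28021 = 17711 + 6765 + 2584 + 610 + 233 + 89 + 21 + 8, with no two terms consecutive in the sequence.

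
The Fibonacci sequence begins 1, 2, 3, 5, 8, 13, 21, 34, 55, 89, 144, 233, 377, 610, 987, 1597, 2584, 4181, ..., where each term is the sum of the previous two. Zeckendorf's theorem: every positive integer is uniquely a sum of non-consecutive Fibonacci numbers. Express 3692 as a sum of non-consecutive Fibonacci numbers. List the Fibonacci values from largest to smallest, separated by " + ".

2584 + 987 + 89 + 21 + 8 + 3

3692: greatest Fibonacci not exceeding it is 2584, leaving 1108
1108: greatest Fibonacci not exceeding it is 987, leaving 121
121: greatest Fibonacci not exceeding it is 89, leaving 32
32: greatest Fibonacci not exceeding it is 21, leaving 11
11: greatest Fibonacci not exceeding it is 8, leaving 3
3: greatest Fibonacci not exceeding it is 3, leaving 0
So 3692 = 2584 + 987 + 89 + 21 + 8 + 3, with no two terms consecutive in the sequence.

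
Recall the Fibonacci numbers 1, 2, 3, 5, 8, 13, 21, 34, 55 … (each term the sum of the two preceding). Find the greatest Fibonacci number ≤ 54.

34 ≤ 54 < 55, so the largest Fibonacci number not exceeding 54 is 34.

34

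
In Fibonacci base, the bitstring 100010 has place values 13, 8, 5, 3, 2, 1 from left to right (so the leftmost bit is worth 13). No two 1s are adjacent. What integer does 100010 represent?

Summing the place values of the 1 bits: 13 + 2 = 15.

15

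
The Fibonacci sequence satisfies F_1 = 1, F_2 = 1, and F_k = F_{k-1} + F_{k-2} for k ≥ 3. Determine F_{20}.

6765

Iterating the recurrence up to F_{14} = 377 and F_{13} = 233:
F_{15} = F_{14} + F_{13} = 377 + 233 = 610
F_{16} = F_{15} + F_{14} = 610 + 377 = 987
F_{17} = F_{16} + F_{15} = 987 + 610 = 1597
F_{18} = F_{17} + F_{16} = 1597 + 987 = 2584
F_{19} = F_{18} + F_{17} = 2584 + 1597 = 4181
F_{20} = F_{19} + F_{18} = 4181 + 2584 = 6765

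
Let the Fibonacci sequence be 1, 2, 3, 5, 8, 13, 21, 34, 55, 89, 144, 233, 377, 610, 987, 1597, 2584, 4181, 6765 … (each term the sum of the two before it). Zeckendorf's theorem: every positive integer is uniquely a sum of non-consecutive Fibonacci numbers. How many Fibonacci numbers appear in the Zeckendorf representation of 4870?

5

Repeatedly subtract the largest Fibonacci number that fits:
4870 − 4181 = 689
689 − 610 = 79
79 − 55 = 24
24 − 21 = 3
3 − 3 = 0
4870 = 4181 + 610 + 55 + 21 + 3, which has 5 terms.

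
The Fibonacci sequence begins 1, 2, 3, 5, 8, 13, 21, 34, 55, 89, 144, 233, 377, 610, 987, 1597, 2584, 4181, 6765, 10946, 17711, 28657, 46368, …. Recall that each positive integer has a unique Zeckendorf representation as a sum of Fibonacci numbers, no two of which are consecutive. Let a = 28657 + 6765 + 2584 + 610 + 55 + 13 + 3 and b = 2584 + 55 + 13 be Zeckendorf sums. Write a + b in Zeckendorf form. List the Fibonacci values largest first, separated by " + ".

The two numbers are 38687 and 2652, so their sum is 41339.
28657 ≤ 41339 < 46368, so take 28657; remainder 12682
10946 ≤ 12682 < 17711, so take 10946; remainder 1736
1597 ≤ 1736 < 2584, so take 1597; remainder 139
89 ≤ 139 < 144, so take 89; remainder 50
34 ≤ 50 < 55, so take 34; remainder 16
13 ≤ 16 < 21, so take 13; remainder 3
3 ≤ 3 < 5, so take 3; remainder 0

28657 + 10946 + 1597 + 89 + 34 + 13 + 3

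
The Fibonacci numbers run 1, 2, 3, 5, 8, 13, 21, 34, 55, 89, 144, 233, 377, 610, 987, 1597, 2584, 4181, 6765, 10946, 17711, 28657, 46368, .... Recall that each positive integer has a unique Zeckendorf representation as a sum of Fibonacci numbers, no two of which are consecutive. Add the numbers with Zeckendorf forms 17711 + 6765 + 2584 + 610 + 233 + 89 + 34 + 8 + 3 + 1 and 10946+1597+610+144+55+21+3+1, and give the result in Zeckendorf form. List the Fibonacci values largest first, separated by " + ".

28657 + 10946 + 1597 + 144 + 55 + 13 + 3

The two numbers are 28038 and 13377, so their sum is 41415.
Greedy algorithm:
28657 ≤ 41415 < 46368, so take 28657; remainder 12758
10946 ≤ 12758 < 17711, so take 10946; remainder 1812
1597 ≤ 1812 < 2584, so take 1597; remainder 215
144 ≤ 215 < 233, so take 144; remainder 71
55 ≤ 71 < 89, so take 55; remainder 16
13 ≤ 16 < 21, so take 13; remainder 3
3 ≤ 3 < 5, so take 3; remainder 0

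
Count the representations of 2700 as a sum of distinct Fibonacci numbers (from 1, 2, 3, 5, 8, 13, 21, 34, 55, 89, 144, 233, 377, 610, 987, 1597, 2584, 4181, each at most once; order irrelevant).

32

2700 = 2584+89+21+5+1 = 2584+89+21+3+2+1 = 2584+89+13+8+5+1 = 2584+55+34+21+5+1 = … (28 more), for 32 in all.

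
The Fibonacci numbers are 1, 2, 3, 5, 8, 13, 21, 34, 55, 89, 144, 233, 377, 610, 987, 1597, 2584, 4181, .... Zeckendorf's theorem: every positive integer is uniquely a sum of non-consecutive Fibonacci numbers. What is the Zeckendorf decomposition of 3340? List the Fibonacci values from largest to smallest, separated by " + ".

subtract 2584 from 3340: 756 remains
subtract 610 from 756: 146 remains
subtract 144 from 146: 2 remains
subtract 2 from 2: 0 remains
So 3340 = 2584 + 610 + 144 + 2, with no two terms consecutive in the sequence.

2584 + 610 + 144 + 2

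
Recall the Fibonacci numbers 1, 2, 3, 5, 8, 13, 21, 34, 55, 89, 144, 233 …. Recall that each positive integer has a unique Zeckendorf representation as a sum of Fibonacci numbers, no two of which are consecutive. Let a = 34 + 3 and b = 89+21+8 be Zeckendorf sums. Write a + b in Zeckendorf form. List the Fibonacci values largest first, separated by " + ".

The two numbers are 37 and 118, so their sum is 155.
144 ≤ 155 < 233, so take 144; remainder 11
8 ≤ 11 < 13, so take 8; remainder 3
3 ≤ 3 < 5, so take 3; remainder 0

144 + 8 + 3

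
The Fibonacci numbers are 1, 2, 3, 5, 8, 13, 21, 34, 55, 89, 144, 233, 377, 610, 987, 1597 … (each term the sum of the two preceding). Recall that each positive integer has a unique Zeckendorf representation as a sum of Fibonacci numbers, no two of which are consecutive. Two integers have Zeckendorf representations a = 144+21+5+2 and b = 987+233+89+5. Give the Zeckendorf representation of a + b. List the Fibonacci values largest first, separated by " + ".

987 + 377 + 89 + 21 + 8 + 3 + 1

The two numbers are 172 and 1314, so their sum is 1486.
Greedy algorithm:
largest Fibonacci ≤ 1486 is 987; 1486 − 987 = 499
largest Fibonacci ≤ 499 is 377; 499 − 377 = 122
largest Fibonacci ≤ 122 is 89; 122 − 89 = 33
largest Fibonacci ≤ 33 is 21; 33 − 21 = 12
largest Fibonacci ≤ 12 is 8; 12 − 8 = 4
largest Fibonacci ≤ 4 is 3; 4 − 3 = 1
largest Fibonacci ≤ 1 is 1; 1 − 1 = 0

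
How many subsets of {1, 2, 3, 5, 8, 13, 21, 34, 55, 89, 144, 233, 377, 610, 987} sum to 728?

728 = 610+89+21+8 = 610+89+21+5+3 = 610+55+34+21+8 = 377+233+89+21+8 = 610+89+21+5+2+1 = … (20 more), for 25 in all.

25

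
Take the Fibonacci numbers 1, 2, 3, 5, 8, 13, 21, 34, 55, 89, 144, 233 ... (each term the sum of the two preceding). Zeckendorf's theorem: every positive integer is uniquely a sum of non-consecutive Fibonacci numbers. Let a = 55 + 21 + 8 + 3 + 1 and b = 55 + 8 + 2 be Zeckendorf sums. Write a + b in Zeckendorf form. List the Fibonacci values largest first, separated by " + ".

144 + 8 + 1

The two numbers are 88 and 65, so their sum is 153.
Greedily peel off the largest Fibonacci term at each step:
153: greatest Fibonacci not exceeding it is 144, leaving 9
9: greatest Fibonacci not exceeding it is 8, leaving 1
1: greatest Fibonacci not exceeding it is 1, leaving 0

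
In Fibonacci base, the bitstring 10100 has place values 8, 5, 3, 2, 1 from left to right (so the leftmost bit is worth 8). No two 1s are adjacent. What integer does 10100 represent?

11

Summing the place values of the 1 bits: 8 + 3 = 11.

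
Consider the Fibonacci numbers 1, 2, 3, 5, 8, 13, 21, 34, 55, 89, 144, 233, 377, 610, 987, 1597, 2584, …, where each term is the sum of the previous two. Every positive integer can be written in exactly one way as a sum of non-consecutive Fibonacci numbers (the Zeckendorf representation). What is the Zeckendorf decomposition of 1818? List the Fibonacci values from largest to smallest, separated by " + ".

take 1597 (≤ 1818); 1818 − 1597 = 221
take 144 (≤ 221); 221 − 144 = 77
take 55 (≤ 77); 77 − 55 = 22
take 21 (≤ 22); 22 − 21 = 1
take 1 (≤ 1); 1 − 1 = 0
So 1818 = 1597 + 144 + 55 + 21 + 1, with no two terms consecutive in the sequence.

1597 + 144 + 55 + 21 + 1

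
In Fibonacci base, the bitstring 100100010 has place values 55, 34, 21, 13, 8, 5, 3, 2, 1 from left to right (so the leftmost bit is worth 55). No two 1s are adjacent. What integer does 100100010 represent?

70

Summing the place values of the 1 bits: 55 + 13 + 2 = 70.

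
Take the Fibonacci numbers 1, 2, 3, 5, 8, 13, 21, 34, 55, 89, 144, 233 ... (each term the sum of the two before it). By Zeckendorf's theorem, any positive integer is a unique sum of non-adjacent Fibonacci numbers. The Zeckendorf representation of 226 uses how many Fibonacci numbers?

largest Fibonacci ≤ 226 is 144; 226 − 144 = 82
largest Fibonacci ≤ 82 is 55; 82 − 55 = 27
largest Fibonacci ≤ 27 is 21; 27 − 21 = 6
largest Fibonacci ≤ 6 is 5; 6 − 5 = 1
largest Fibonacci ≤ 1 is 1; 1 − 1 = 0
226 = 144 + 55 + 21 + 5 + 1, which has 5 terms.

5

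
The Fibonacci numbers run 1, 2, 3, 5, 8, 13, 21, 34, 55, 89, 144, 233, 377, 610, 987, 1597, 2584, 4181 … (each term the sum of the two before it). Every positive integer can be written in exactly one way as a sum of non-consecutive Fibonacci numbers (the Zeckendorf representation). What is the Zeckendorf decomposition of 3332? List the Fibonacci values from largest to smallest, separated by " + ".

2584 + 610 + 89 + 34 + 13 + 2

Greedily peel off the largest Fibonacci term at each step:
3332: greatest Fibonacci not exceeding it is 2584, leaving 748
748: greatest Fibonacci not exceeding it is 610, leaving 138
138: greatest Fibonacci not exceeding it is 89, leaving 49
49: greatest Fibonacci not exceeding it is 34, leaving 15
15: greatest Fibonacci not exceeding it is 13, leaving 2
2: greatest Fibonacci not exceeding it is 2, leaving 0
So 3332 = 2584 + 610 + 89 + 34 + 13 + 2, with no two terms consecutive in the sequence.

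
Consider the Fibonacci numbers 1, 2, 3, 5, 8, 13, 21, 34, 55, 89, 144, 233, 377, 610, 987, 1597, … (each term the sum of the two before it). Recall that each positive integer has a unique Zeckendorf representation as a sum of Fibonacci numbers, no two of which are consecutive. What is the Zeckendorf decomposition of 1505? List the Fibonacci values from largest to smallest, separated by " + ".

Repeatedly subtract the largest Fibonacci number that fits:
subtract 987 from 1505: 518 remains
subtract 377 from 518: 141 remains
subtract 89 from 141: 52 remains
subtract 34 from 52: 18 remains
subtract 13 from 18: 5 remains
subtract 5 from 5: 0 remains
So 1505 = 987 + 377 + 89 + 34 + 13 + 5, with no two terms consecutive in the sequence.

987 + 377 + 89 + 34 + 13 + 5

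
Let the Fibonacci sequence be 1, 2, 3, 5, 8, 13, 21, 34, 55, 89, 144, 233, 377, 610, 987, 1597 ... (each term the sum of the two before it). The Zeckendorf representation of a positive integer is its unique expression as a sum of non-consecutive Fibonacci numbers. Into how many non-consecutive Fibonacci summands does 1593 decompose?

7

Greedy algorithm:
1593: greatest Fibonacci not exceeding it is 987, leaving 606
606: greatest Fibonacci not exceeding it is 377, leaving 229
229: greatest Fibonacci not exceeding it is 144, leaving 85
85: greatest Fibonacci not exceeding it is 55, leaving 30
30: greatest Fibonacci not exceeding it is 21, leaving 9
9: greatest Fibonacci not exceeding it is 8, leaving 1
1: greatest Fibonacci not exceeding it is 1, leaving 0
1593 = 987 + 377 + 144 + 55 + 21 + 8 + 1, which has 7 terms.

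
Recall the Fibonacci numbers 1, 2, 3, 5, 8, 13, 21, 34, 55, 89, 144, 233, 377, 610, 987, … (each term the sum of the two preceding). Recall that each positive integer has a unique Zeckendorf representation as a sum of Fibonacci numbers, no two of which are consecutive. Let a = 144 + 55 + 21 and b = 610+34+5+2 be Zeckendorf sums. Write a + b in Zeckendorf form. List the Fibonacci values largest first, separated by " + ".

610 + 233 + 21 + 5 + 2

The two numbers are 220 and 651, so their sum is 871.
Greedily peel off the largest Fibonacci term at each step:
largest Fibonacci ≤ 871 is 610; 871 − 610 = 261
largest Fibonacci ≤ 261 is 233; 261 − 233 = 28
largest Fibonacci ≤ 28 is 21; 28 − 21 = 7
largest Fibonacci ≤ 7 is 5; 7 − 5 = 2
largest Fibonacci ≤ 2 is 2; 2 − 2 = 0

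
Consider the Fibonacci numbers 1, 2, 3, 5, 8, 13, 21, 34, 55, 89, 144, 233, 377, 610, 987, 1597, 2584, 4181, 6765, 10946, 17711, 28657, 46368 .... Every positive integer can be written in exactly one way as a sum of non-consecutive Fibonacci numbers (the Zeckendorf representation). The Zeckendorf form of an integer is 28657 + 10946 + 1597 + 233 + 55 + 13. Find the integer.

41501

28657 + 10946 + 1597 + 233 + 55 + 13 = 41501.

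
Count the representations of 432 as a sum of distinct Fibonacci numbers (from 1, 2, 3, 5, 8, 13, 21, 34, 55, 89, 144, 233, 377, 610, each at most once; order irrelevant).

14

432 = 377+55 = 377+34+21 = 233+144+55 = … (11 more), for 14 in all.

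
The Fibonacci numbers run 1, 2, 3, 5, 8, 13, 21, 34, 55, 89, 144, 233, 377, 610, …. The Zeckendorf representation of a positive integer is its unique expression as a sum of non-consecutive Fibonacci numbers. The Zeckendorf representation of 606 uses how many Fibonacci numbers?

6

606 − 377 = 229
229 − 144 = 85
85 − 55 = 30
30 − 21 = 9
9 − 8 = 1
1 − 1 = 0
606 = 377 + 144 + 55 + 21 + 8 + 1, which has 6 terms.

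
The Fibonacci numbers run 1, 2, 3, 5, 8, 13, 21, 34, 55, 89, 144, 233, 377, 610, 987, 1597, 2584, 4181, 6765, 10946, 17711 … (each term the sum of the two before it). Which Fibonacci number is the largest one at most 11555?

10946 ≤ 11555 < 17711, so the largest Fibonacci number not exceeding 11555 is 10946.

10946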